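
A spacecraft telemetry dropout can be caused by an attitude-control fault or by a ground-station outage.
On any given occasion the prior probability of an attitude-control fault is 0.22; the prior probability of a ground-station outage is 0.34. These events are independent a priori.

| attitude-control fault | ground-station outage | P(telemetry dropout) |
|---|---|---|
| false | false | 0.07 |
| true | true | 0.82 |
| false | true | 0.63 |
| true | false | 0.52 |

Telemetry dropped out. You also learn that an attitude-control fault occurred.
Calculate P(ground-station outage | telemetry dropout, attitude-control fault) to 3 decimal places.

P(ground-station outage | telemetry dropout, attitude-control fault) ≈ 0.448

Numerator (weight on configurations with ground-station outage): 0.82*0.34 = 0.278800
Normalizer over all consistent configurations: 0.52*0.66 + 0.82*0.34 = 0.622000
P(ground-station outage | telemetry dropout, attitude-control fault) = 0.278800/0.622000 ≈ 0.448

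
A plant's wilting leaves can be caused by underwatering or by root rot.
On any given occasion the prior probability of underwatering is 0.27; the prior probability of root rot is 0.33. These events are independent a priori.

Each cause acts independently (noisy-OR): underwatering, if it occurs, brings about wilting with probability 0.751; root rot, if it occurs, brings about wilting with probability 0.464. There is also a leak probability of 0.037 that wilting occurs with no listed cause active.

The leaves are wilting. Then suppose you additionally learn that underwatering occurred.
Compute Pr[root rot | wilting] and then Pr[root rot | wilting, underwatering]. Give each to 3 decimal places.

Under noisy-OR, P(wilting | causes) = 1 − (1−0.037)·∏(1−qᵢ) over the active causes.
For the numerator, keep only root rot=true terms: 0.116555 + 0.077648 = 0.194203
Denominator P(wilting): 0.037*0.73*0.67 + 0.483832*0.73*0.33 + 0.760213*0.27*0.67 + 0.871474*0.27*0.33 = 0.349823
P(root rot | wilting) = 0.194203/0.349823 ≈ 0.555

Now also conditioning on underwatering=true:
Enumerate both values of root rot and weight by the priors:
  P(wilting | underwatering) = 0.760213×0.67 + 0.871474×0.33
        = 0.509343 + 0.287586 = 0.796929
Keeping only the root rot-present terms gives 0.287586, so
  P(root rot | wilting, underwatering) = 0.287586 / 0.796929 ≈ 0.361

Pr[root rot | wilting] ≈ 0.555; Pr[root rot | wilting, underwatering] ≈ 0.361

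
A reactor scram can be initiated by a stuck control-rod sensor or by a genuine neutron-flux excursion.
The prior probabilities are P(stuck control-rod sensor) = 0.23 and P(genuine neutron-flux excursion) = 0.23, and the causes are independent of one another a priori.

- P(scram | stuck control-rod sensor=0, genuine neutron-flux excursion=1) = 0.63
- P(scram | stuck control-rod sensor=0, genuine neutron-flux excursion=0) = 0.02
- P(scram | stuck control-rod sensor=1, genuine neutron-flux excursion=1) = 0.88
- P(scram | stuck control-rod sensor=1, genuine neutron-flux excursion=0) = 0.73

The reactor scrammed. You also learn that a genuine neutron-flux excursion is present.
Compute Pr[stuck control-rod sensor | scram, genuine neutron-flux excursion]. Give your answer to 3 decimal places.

Pr[stuck control-rod sensor | scram, genuine neutron-flux excursion] ≈ 0.294

P(scram | genuine neutron-flux excursion) = 0.63×0.77 + 0.88×0.23 = 0.485100 + 0.202400 = 0.687500
The stuck control-rod sensor-present share is 0.88×0.23 = 0.202400.
P(stuck control-rod sensor | scram, genuine neutron-flux excursion) = 0.202400 / 0.687500 ≈ 0.294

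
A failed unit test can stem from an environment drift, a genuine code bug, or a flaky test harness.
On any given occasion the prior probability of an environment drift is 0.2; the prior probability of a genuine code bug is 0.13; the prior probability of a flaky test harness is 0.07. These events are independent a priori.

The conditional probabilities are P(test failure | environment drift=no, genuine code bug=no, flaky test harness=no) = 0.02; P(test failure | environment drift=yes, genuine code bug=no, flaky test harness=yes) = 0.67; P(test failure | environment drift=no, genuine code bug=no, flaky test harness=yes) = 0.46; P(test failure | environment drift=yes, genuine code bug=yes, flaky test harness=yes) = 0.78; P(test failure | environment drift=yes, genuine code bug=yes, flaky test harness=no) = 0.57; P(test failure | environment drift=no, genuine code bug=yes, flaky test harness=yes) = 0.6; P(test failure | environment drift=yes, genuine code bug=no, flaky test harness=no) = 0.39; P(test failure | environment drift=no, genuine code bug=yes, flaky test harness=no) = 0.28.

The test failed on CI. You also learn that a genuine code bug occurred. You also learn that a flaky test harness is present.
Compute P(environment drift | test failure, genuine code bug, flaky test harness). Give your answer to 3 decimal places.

By total probability over both values of environment drift:
  P(test failure | genuine code bug, flaky test harness) = 0.6·0.8 + 0.78·0.2
        = 0.480000 + 0.156000 = 0.636000
Configurations with environment drift contribute 0.156000, so
  P(environment drift | test failure, genuine code bug, flaky test harness) = 0.156000 / 0.636000 ≈ 0.245

P(environment drift | test failure, genuine code bug, flaky test harness) ≈ 0.245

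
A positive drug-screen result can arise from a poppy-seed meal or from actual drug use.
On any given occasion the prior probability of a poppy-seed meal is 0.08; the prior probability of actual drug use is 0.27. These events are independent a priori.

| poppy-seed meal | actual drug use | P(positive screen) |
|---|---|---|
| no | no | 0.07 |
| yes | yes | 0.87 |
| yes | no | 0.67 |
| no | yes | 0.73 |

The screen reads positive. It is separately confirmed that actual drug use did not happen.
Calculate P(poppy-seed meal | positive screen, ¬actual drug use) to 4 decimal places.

P(poppy-seed meal | positive screen, ¬actual drug use) ≈ 0.4542

P(positive screen | ¬actual drug use) = 0.07·0.92 + 0.67·0.08 = 0.064400 + 0.053600 = 0.118000
Restricting to configurations with poppy-seed meal present: 0.67·0.08 = 0.053600.
Hence the posterior is 0.053600/0.118000 ≈ 0.4542.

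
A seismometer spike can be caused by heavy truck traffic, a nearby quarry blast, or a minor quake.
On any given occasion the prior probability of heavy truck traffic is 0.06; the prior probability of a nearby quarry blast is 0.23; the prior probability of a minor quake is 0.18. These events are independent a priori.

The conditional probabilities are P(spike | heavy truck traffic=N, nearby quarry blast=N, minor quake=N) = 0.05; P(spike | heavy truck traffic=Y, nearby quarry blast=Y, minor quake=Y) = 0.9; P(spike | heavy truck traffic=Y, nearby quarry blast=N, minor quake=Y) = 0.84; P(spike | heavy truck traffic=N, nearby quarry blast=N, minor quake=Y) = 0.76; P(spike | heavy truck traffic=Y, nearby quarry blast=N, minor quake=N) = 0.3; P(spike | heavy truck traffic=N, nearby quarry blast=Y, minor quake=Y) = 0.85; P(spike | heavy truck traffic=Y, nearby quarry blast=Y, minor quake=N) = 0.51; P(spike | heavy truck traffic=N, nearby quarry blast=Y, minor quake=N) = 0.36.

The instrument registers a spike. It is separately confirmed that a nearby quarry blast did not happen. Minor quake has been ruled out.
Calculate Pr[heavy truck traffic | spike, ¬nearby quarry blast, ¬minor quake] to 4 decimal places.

By total probability over both values of heavy truck traffic:
  P(spike | ¬nearby quarry blast, ¬minor quake) = 0.05*0.94 + 0.3*0.06
        = 0.047000 + 0.018000 = 0.065000
The terms with heavy truck traffic present sum to 0.018000, so
  P(heavy truck traffic | spike, ¬nearby quarry blast, ¬minor quake) = 0.018000 / 0.065000 ≈ 0.2769

Pr[heavy truck traffic | spike, ¬nearby quarry blast, ¬minor quake] ≈ 0.2769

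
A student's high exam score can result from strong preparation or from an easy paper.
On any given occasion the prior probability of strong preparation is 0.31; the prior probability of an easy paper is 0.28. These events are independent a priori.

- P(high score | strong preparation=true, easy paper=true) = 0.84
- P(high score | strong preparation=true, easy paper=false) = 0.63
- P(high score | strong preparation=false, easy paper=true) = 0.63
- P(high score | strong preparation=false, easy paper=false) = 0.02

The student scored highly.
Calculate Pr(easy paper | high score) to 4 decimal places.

P(high score) = 0.02×0.69×0.72 + 0.63×0.69×0.28 + 0.63×0.31×0.72 + 0.84×0.31×0.28 = 0.009936 + 0.121716 + 0.140616 + 0.072912 = 0.345180
Restricting to configurations with easy paper present: 0.121716 + 0.072912 = 0.194628.
So P(easy paper | high score) = 0.194628/0.345180 ≈ 0.5638.

Pr(easy paper | high score) ≈ 0.5638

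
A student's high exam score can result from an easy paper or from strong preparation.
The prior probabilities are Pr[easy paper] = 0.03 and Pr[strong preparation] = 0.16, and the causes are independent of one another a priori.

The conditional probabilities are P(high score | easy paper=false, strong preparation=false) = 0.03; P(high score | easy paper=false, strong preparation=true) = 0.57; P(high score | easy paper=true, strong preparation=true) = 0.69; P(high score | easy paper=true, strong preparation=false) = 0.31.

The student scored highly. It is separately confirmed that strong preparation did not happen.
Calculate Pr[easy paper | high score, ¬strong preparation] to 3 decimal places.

Weight on easy paper=true, given the evidence: 0.31×0.03 = 0.009300
Normalizer over all consistent configurations: 0.03×0.97 + 0.31×0.03 = 0.038400
P(easy paper | high score, ¬strong preparation) = 0.009300/0.038400 ≈ 0.242

Pr[easy paper | high score, ¬strong preparation] ≈ 0.242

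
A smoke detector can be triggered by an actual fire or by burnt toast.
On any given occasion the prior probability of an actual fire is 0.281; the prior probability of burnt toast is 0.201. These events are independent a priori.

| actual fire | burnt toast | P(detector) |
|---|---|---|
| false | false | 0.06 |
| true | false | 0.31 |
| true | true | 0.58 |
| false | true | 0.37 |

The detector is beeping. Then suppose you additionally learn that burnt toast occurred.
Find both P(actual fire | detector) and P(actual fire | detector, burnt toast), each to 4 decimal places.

P(actual fire | detector) ≈ 0.5379; P(actual fire | detector, burnt toast) ≈ 0.3799

P(detector) = 0.06·0.719·0.799 + 0.37·0.719·0.201 + 0.31·0.281·0.799 + 0.58·0.281·0.201 = 0.034469 + 0.053472 + 0.069601 + 0.032759 = 0.190301
The actual fire-present share is 0.069601 + 0.032759 = 0.102360.
So P(actual fire | detector) = 0.102360/0.190301 ≈ 0.5379.

With the extra evidence:
By total probability over both values of actual fire:
  P(detector | burnt toast) = 0.37*0.719 + 0.58*0.281
        = 0.266030 + 0.162980 = 0.429010
The terms with actual fire present sum to 0.162980, so
  P(actual fire | detector, burnt toast) = 0.162980 / 0.429010 ≈ 0.3799
— burnt toast explains away the evidence for actual fire.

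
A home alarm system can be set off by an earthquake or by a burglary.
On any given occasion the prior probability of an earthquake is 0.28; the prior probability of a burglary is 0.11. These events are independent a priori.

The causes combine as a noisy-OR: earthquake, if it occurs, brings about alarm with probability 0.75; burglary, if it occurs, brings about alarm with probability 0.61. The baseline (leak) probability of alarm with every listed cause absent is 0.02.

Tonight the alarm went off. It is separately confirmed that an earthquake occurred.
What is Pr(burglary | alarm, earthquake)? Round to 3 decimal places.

Under noisy-OR, P(alarm | causes) = 1 − (1−0.02)·∏(1−qᵢ) over the active causes.
Sum P(alarm|·) weighted by the priors over both values of burglary:
  P(alarm | earthquake) = 0.755·0.89 + 0.90445·0.11
        = 0.671950 + 0.099489 = 0.771439
The terms with burglary present sum to 0.099489, so
  P(burglary | alarm, earthquake) = 0.099489 / 0.771439 ≈ 0.129

Pr(burglary | alarm, earthquake) ≈ 0.129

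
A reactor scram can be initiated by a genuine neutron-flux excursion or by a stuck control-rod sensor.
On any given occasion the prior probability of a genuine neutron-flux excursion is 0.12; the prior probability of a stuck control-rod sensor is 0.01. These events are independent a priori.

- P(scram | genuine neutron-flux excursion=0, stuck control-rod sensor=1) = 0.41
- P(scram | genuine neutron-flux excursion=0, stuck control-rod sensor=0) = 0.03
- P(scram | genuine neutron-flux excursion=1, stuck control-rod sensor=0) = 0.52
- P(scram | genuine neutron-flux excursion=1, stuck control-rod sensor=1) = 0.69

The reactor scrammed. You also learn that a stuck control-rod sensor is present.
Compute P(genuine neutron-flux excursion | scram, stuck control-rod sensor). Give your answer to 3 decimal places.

P(genuine neutron-flux excursion | scram, stuck control-rod sensor) ≈ 0.187

Sum P(scram|·) weighted by the priors over both values of genuine neutron-flux excursion:
  P(scram | stuck control-rod sensor) = 0.41*0.88 + 0.69*0.12
        = 0.360800 + 0.082800 = 0.443600
Configurations with genuine neutron-flux excursion contribute 0.082800, so
  P(genuine neutron-flux excursion | scram, stuck control-rod sensor) = 0.082800 / 0.443600 ≈ 0.187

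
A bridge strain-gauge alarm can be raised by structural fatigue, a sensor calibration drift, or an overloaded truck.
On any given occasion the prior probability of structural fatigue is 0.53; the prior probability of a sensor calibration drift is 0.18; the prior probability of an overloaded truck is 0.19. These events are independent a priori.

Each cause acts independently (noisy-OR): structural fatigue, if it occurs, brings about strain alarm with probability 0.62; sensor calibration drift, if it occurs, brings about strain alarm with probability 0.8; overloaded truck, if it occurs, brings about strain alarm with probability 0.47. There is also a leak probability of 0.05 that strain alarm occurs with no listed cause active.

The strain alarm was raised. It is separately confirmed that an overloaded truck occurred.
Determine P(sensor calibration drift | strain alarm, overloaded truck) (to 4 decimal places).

Under noisy-OR, P(strain alarm | causes) = 1 − (1−0.05)·∏(1−qᵢ) over the active causes.
Enumerate the 4 (structural fatigue, sensor calibration drift) configurations and weight by the priors:
  P(strain alarm | overloaded truck) = 0.4965*0.47*0.82 + 0.8993*0.47*0.18 + 0.80867*0.53*0.82 + 0.961734*0.53*0.18
        = 0.191351 + 0.076081 + 0.351448 + 0.091749 = 0.710629
Configurations with sensor calibration drift contribute 0.167830, so
  P(sensor calibration drift | strain alarm, overloaded truck) = 0.167830 / 0.710629 ≈ 0.2362

P(sensor calibration drift | strain alarm, overloaded truck) ≈ 0.2362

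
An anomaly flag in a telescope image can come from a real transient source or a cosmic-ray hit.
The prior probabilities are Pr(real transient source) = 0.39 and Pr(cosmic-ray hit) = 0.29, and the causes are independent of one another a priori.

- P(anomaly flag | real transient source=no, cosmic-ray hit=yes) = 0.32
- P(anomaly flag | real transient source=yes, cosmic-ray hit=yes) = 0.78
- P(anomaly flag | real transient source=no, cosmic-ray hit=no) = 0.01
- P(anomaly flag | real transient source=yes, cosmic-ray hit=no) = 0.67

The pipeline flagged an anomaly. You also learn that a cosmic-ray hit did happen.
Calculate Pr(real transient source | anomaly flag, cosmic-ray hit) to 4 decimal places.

Numerator (weight on configurations with real transient source): 0.78·0.39 = 0.304200
Denominator P(anomaly flag | cosmic-ray hit): 0.32·0.61 + 0.78·0.39 = 0.499400
Posterior = 0.304200 / 0.499400 ≈ 0.6091

Pr(real transient source | anomaly flag, cosmic-ray hit) ≈ 0.6091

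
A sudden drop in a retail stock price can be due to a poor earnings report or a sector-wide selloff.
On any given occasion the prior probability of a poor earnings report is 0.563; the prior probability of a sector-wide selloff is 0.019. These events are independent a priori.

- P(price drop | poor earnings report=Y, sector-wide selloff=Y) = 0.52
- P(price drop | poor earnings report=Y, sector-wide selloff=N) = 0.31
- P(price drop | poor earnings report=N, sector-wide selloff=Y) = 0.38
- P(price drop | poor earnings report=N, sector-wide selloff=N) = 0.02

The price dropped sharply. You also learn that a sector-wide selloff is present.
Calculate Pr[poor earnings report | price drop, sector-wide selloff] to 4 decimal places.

Pr[poor earnings report | price drop, sector-wide selloff] ≈ 0.6381

P(price drop | sector-wide selloff) = 0.38*0.437 + 0.52*0.563 = 0.166060 + 0.292760 = 0.458820
Of this, 0.292760 comes from 0.52*0.563 (the poor earnings report=true cases).
Hence the posterior is 0.292760/0.458820 ≈ 0.6381.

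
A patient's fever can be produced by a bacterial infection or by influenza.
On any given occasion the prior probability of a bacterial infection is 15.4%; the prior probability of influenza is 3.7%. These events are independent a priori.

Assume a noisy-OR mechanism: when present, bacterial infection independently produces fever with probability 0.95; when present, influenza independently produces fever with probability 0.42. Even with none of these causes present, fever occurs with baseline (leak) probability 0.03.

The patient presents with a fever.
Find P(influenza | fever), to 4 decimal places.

P(influenza | fever) ≈ 0.1041

Under noisy-OR, P(fever | causes) = 1 − (1−0.03)·∏(1−qᵢ) over the active causes.
Weight on influenza=true, given the evidence: 0.013691 + 0.005538 = 0.019229
The normalizing constant is 0.03·0.846·0.963 + 0.4374·0.846·0.037 + 0.9515·0.154·0.963 + 0.97187·0.154·0.037 = 0.184779
P(influenza | fever) = 0.019229/0.184779 ≈ 0.1041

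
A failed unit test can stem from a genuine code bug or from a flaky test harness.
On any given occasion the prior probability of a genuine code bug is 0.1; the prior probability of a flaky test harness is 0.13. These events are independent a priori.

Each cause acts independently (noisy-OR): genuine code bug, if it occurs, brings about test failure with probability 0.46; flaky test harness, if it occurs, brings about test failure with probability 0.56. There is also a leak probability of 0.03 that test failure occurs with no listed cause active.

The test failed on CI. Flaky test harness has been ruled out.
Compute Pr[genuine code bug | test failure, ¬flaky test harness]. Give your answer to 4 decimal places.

Under noisy-OR, P(test failure | causes) = 1 − (1−0.03)·∏(1−qᵢ) over the active causes.
P(test failure | ¬flaky test harness) = 0.03·0.9 + 0.4762·0.1 = 0.027000 + 0.047620 = 0.074620
Of this, 0.047620 comes from 0.4762·0.1 (the genuine code bug=true cases).
Hence the posterior is 0.047620/0.074620 ≈ 0.6382.

Pr[genuine code bug | test failure, ¬flaky test harness] ≈ 0.6382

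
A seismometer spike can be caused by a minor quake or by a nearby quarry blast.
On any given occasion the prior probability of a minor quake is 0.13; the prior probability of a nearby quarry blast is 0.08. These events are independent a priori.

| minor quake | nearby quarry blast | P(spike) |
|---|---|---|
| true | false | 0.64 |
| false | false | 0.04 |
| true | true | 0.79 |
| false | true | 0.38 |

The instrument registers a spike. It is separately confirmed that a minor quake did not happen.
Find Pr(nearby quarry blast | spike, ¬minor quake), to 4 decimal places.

Numerator (weight on configurations with nearby quarry blast): 0.38×0.08 = 0.030400
Normalizer over all consistent configurations: 0.04×0.92 + 0.38×0.08 = 0.067200
Posterior = 0.030400 / 0.067200 ≈ 0.4524

Pr(nearby quarry blast | spike, ¬minor quake) ≈ 0.4524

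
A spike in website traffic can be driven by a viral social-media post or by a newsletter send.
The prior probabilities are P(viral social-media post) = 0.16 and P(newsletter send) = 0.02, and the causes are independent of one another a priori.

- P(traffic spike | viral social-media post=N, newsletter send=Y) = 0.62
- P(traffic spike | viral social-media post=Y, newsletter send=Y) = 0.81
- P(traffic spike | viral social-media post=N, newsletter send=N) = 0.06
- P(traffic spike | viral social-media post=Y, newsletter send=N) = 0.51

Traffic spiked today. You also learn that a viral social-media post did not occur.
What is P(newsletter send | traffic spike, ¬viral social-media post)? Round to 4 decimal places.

For the numerator, keep only newsletter send=true terms: 0.62*0.02 = 0.012400
Normalizer over all consistent configurations: 0.06*0.98 + 0.62*0.02 = 0.071200
P(newsletter send | traffic spike, ¬viral social-media post) = 0.012400/0.071200 ≈ 0.1742

P(newsletter send | traffic spike, ¬viral social-media post) ≈ 0.1742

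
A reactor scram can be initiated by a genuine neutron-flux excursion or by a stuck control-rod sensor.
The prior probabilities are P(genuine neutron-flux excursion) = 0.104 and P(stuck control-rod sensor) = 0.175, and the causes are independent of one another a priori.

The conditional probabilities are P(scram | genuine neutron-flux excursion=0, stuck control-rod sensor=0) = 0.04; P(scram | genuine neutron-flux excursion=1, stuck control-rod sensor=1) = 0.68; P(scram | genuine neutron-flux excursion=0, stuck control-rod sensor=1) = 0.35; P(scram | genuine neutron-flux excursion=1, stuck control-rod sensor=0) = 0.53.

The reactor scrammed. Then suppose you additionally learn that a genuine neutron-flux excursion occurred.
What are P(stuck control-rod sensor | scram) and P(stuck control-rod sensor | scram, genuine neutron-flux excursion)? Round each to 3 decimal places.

P(scram) = 0.04×0.896×0.825 + 0.35×0.896×0.175 + 0.53×0.104×0.825 + 0.68×0.104×0.175 = 0.029568 + 0.054880 + 0.045474 + 0.012376 = 0.142298
Of this, 0.067256 comes from 0.054880 + 0.012376 (the stuck control-rod sensor=true cases).
Hence the posterior is 0.067256/0.142298 ≈ 0.473.

Now also conditioning on genuine neutron-flux excursion=true:
P(scram | genuine neutron-flux excursion) = 0.53*0.825 + 0.68*0.175 = 0.437250 + 0.119000 = 0.556250
The stuck control-rod sensor-present share is 0.68*0.175 = 0.119000.
P(stuck control-rod sensor | scram, genuine neutron-flux excursion) = 0.119000 / 0.556250 ≈ 0.214
This is intercausal reasoning (explaining away): once genuine neutron-flux excursion accounts for the scram, stuck control-rod sensor becomes less likely.

P(stuck control-rod sensor | scram) ≈ 0.473; P(stuck control-rod sensor | scram, genuine neutron-flux excursion) ≈ 0.214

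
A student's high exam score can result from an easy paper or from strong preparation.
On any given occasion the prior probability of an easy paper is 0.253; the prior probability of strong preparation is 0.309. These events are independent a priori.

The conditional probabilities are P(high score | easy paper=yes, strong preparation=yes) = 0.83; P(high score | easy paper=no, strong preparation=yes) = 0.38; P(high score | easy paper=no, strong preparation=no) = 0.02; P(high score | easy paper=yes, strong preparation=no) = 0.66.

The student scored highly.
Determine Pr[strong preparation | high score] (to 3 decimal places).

Numerator (weight on configurations with strong preparation): 0.087713 + 0.064887 = 0.152600
The normalizing constant is 0.02·0.747·0.691 + 0.38·0.747·0.309 + 0.66·0.253·0.691 + 0.83·0.253·0.309 = 0.278307
P(strong preparation | high score) = 0.152600/0.278307 ≈ 0.548

Pr[strong preparation | high score] ≈ 0.548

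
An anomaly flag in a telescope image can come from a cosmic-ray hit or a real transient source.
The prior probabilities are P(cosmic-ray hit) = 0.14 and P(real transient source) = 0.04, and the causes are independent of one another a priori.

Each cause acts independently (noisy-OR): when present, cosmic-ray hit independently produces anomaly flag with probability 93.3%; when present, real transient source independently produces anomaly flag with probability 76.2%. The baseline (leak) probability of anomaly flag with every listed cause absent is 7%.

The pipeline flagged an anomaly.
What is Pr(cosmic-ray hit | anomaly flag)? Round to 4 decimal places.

Under noisy-OR, P(anomaly flag | causes) = 1 − (1−0.07)·∏(1−qᵢ) over the active causes.
Enumerate the 4 (cosmic-ray hit, real transient source) configurations and weight by the priors:
  P(anomaly flag) = 0.07·0.86·0.96 + 0.77866·0.86·0.04 + 0.93769·0.14·0.96 + 0.98517·0.14·0.04
        = 0.057792 + 0.026786 + 0.126026 + 0.005517 = 0.216121
Keeping only the cosmic-ray hit-present terms gives 0.131543, so
  P(cosmic-ray hit | anomaly flag) = 0.131543 / 0.216121 ≈ 0.6087

Pr(cosmic-ray hit | anomaly flag) ≈ 0.6087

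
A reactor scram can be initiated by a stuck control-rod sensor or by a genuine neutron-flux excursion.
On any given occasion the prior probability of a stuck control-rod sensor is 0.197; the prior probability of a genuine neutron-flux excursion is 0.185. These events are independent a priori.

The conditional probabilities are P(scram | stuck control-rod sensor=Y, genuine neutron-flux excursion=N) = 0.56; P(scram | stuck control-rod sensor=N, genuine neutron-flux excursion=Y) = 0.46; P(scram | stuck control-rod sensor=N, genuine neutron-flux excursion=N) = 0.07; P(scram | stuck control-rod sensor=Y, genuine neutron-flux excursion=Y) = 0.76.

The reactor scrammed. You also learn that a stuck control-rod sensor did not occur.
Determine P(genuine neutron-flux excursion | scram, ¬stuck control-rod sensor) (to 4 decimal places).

P(genuine neutron-flux excursion | scram, ¬stuck control-rod sensor) ≈ 0.5987

By total probability over both values of genuine neutron-flux excursion:
  P(scram | ¬stuck control-rod sensor) = 0.07×0.815 + 0.46×0.185
        = 0.057050 + 0.085100 = 0.142150
Configurations with genuine neutron-flux excursion contribute 0.085100, so
  P(genuine neutron-flux excursion | scram, ¬stuck control-rod sensor) = 0.085100 / 0.142150 ≈ 0.5987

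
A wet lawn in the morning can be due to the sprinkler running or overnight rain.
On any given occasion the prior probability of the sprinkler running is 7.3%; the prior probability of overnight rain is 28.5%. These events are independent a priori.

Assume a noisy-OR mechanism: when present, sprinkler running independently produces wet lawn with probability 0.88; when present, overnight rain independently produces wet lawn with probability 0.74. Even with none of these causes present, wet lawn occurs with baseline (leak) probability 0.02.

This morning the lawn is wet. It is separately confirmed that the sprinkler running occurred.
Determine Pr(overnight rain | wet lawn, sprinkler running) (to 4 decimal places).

Under noisy-OR, P(wet lawn | causes) = 1 − (1−0.02)·∏(1−qᵢ) over the active causes.
Sum P(wet lawn|·) weighted by the priors over both values of overnight rain:
  P(wet lawn | sprinkler running) = 0.8824·0.715 + 0.969424·0.285
        = 0.630916 + 0.276286 = 0.907202
Keeping only the overnight rain-present terms gives 0.276286, so
  P(overnight rain | wet lawn, sprinkler running) = 0.276286 / 0.907202 ≈ 0.3045

Pr(overnight rain | wet lawn, sprinkler running) ≈ 0.3045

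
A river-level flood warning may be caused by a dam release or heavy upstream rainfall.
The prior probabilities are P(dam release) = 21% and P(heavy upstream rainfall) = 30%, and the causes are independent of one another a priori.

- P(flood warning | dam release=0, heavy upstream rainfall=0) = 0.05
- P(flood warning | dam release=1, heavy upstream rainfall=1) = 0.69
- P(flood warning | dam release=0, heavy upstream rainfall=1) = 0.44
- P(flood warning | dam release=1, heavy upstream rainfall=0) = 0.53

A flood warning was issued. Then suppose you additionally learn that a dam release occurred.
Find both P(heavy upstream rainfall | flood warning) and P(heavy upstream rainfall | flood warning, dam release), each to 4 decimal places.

P(heavy upstream rainfall | flood warning) ≈ 0.5833; P(heavy upstream rainfall | flood warning, dam release) ≈ 0.3581

By total probability over the 4 (dam release, heavy upstream rainfall) configurations:
  P(flood warning) = 0.05·0.79·0.7 + 0.44·0.79·0.3 + 0.53·0.21·0.7 + 0.69·0.21·0.3
        = 0.027650 + 0.104280 + 0.077910 + 0.043470 = 0.253310
Keeping only the heavy upstream rainfall-present terms gives 0.147750, so
  P(heavy upstream rainfall | flood warning) = 0.147750 / 0.253310 ≈ 0.5833

With the extra evidence:
Weight on heavy upstream rainfall=true, given the evidence: 0.69*0.3 = 0.207000
Normalizer over all consistent configurations: 0.53*0.7 + 0.69*0.3 = 0.578000
P(heavy upstream rainfall | flood warning, dam release) = 0.207000/0.578000 ≈ 0.3581
— dam release explains away the evidence for heavy upstream rainfall.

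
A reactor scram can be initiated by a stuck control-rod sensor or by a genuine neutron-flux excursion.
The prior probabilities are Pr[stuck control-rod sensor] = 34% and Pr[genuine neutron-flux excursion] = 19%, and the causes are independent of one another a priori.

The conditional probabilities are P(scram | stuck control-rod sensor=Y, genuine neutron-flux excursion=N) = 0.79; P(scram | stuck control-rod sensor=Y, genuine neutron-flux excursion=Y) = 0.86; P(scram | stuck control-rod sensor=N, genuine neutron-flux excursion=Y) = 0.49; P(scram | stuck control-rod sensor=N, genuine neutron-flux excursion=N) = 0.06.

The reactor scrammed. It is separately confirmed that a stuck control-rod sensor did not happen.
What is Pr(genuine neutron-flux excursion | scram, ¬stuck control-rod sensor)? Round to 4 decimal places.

Pr(genuine neutron-flux excursion | scram, ¬stuck control-rod sensor) ≈ 0.6570

P(scram | ¬stuck control-rod sensor) = 0.06·0.81 + 0.49·0.19 = 0.048600 + 0.093100 = 0.141700
The genuine neutron-flux excursion-present share is 0.49·0.19 = 0.093100.
So P(genuine neutron-flux excursion | scram, ¬stuck control-rod sensor) = 0.093100/0.141700 ≈ 0.6570.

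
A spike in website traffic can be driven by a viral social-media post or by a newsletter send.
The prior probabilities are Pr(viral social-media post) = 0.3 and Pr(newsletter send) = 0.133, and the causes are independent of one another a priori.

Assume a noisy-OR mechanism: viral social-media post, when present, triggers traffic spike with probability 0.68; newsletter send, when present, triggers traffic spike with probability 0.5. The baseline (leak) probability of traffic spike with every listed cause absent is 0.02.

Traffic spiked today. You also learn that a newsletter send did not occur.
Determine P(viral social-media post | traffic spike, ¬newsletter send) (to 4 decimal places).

P(viral social-media post | traffic spike, ¬newsletter send) ≈ 0.9363

Under noisy-OR, P(traffic spike | causes) = 1 − (1−0.02)·∏(1−qᵢ) over the active causes.
By total probability over both values of viral social-media post:
  P(traffic spike | ¬newsletter send) = 0.02*0.7 + 0.6864*0.3
        = 0.014000 + 0.205920 = 0.219920
The terms with viral social-media post present sum to 0.205920, so
  P(viral social-media post | traffic spike, ¬newsletter send) = 0.205920 / 0.219920 ≈ 0.9363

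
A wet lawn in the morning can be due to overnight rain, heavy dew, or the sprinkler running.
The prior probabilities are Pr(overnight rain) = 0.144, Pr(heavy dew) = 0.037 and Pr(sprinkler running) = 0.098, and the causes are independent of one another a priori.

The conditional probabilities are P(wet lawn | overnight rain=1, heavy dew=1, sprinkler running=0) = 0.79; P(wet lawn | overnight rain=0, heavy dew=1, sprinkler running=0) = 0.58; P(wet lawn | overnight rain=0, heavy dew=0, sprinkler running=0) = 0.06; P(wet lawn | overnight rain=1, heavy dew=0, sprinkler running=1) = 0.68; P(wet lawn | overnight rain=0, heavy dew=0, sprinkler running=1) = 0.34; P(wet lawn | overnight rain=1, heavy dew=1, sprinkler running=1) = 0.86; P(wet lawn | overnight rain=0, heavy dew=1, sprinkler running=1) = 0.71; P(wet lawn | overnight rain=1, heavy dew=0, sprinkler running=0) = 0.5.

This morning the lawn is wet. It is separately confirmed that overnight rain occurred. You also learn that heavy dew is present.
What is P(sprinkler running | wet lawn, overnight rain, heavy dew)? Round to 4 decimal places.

P(wet lawn | overnight rain, heavy dew) = 0.79·0.902 + 0.86·0.098 = 0.712580 + 0.084280 = 0.796860
The sprinkler running-present share is 0.86·0.098 = 0.084280.
P(sprinkler running | wet lawn, overnight rain, heavy dew) = 0.084280 / 0.796860 ≈ 0.1058

P(sprinkler running | wet lawn, overnight rain, heavy dew) ≈ 0.1058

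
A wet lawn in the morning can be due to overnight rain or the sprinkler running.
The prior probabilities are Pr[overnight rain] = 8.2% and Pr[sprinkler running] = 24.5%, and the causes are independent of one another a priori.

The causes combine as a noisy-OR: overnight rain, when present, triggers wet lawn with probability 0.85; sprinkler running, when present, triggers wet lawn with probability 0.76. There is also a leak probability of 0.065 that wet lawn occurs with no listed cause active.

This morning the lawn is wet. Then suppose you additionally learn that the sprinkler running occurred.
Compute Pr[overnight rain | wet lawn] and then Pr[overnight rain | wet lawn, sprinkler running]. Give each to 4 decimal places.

Under noisy-OR, P(wet lawn | causes) = 1 − (1−0.065)·∏(1−qᵢ) over the active causes.
P(wet lawn) = 0.065*0.918*0.755 + 0.7756*0.918*0.245 + 0.85975*0.082*0.755 + 0.96634*0.082*0.245 = 0.045051 + 0.174440 + 0.053227 + 0.019414 = 0.292132
Restricting to configurations with overnight rain present: 0.053227 + 0.019414 = 0.072641.
P(overnight rain | wet lawn) = 0.072641 / 0.292132 ≈ 0.2487

Now condition on the additional information:
For the numerator, keep only overnight rain=true terms: 0.96634×0.082 = 0.079240
Normalizer over all consistent configurations: 0.7756×0.918 + 0.96634×0.082 = 0.791241
Posterior = 0.079240 / 0.791241 ≈ 0.1001
— sprinkler running explains away the evidence for overnight rain.

Pr[overnight rain | wet lawn] ≈ 0.2487; Pr[overnight rain | wet lawn, sprinkler running] ≈ 0.1001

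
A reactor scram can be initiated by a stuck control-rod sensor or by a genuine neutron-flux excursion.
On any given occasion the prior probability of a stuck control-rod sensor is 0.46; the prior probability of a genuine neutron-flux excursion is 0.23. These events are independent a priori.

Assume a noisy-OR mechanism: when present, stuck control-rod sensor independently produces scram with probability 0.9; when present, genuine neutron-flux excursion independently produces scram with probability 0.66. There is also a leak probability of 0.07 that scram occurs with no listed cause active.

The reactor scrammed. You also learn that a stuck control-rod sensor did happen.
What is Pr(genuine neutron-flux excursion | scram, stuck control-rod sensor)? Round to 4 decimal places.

Pr(genuine neutron-flux excursion | scram, stuck control-rod sensor) ≈ 0.2418

Under noisy-OR, P(scram | causes) = 1 − (1−0.07)·∏(1−qᵢ) over the active causes.
Weight on genuine neutron-flux excursion=true, given the evidence: 0.96838·0.23 = 0.222727
Normalizer over all consistent configurations: 0.907·0.77 + 0.96838·0.23 = 0.921117
Posterior = 0.222727 / 0.921117 ≈ 0.2418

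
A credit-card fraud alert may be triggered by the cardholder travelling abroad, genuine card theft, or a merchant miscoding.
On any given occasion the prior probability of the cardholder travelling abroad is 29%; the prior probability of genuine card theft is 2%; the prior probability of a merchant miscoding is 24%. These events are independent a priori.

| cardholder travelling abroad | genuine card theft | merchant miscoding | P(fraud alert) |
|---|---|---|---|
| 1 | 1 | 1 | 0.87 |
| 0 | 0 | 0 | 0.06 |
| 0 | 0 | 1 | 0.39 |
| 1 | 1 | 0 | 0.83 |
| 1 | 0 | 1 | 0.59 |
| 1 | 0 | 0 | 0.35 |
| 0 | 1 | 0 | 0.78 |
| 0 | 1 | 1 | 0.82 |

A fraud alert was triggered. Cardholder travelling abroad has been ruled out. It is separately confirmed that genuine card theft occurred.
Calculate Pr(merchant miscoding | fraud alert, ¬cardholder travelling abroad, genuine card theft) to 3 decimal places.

Pr(merchant miscoding | fraud alert, ¬cardholder travelling abroad, genuine card theft) ≈ 0.249

P(fraud alert | ¬cardholder travelling abroad, genuine card theft) = 0.78*0.76 + 0.82*0.24 = 0.592800 + 0.196800 = 0.789600
Of this, 0.196800 comes from 0.82*0.24 (the merchant miscoding=true cases).
Hence the posterior is 0.196800/0.789600 ≈ 0.249.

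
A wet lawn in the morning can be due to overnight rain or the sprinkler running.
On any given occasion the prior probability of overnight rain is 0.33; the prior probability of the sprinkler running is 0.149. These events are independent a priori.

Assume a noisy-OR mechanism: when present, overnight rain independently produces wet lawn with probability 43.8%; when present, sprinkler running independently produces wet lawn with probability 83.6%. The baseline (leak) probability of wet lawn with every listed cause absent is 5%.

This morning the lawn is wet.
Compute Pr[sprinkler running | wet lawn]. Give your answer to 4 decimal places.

Pr[sprinkler running | wet lawn] ≈ 0.4476

Under noisy-OR, P(wet lawn | causes) = 1 − (1−0.05)·∏(1−qᵢ) over the active causes.
For the numerator, keep only sprinkler running=true terms: 0.084276 + 0.044865 = 0.129141
The normalizing constant is 0.05·0.67·0.851 + 0.8442·0.67·0.149 + 0.4661·0.33·0.851 + 0.91244·0.33·0.149 = 0.288545
Posterior = 0.129141 / 0.288545 ≈ 0.4476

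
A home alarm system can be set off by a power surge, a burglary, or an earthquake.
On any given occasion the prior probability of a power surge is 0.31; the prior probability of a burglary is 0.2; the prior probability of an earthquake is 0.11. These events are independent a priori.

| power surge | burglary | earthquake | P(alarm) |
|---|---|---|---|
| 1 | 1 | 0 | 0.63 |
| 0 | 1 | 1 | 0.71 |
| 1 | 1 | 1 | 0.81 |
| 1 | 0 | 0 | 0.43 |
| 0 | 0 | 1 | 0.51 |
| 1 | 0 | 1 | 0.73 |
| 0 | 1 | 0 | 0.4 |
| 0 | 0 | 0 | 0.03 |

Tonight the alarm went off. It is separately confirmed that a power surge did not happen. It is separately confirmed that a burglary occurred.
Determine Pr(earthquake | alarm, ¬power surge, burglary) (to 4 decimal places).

Sum P(alarm|·) weighted by the priors over both values of earthquake:
  P(alarm | ¬power surge, burglary) = 0.4*0.89 + 0.71*0.11
        = 0.356000 + 0.078100 = 0.434100
Keeping only the earthquake-present terms gives 0.078100, so
  P(earthquake | alarm, ¬power surge, burglary) = 0.078100 / 0.434100 ≈ 0.1799

Pr(earthquake | alarm, ¬power surge, burglary) ≈ 0.1799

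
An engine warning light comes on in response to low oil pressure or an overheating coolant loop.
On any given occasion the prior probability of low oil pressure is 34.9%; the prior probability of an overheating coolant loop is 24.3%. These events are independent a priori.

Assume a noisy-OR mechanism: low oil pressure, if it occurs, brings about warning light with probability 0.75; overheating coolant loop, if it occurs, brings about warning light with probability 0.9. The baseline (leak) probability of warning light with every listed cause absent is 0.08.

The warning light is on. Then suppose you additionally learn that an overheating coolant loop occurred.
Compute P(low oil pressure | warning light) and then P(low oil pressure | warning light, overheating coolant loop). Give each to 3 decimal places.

Under noisy-OR, P(warning light | causes) = 1 − (1−0.08)·∏(1−qᵢ) over the active causes.
Numerator (weight on configurations with low oil pressure): 0.203429 + 0.082856 = 0.286285
Denominator P(warning light): 0.08*0.651*0.757 + 0.908*0.651*0.243 + 0.77*0.349*0.757 + 0.977*0.349*0.243 = 0.469349
P(low oil pressure | warning light) = 0.286285/0.469349 ≈ 0.610

With the extra evidence:
Enumerate both values of low oil pressure and weight by the priors:
  P(warning light | overheating coolant loop) = 0.908×0.651 + 0.977×0.349
        = 0.591108 + 0.340973 = 0.932081
Configurations with low oil pressure contribute 0.340973, so
  P(low oil pressure | warning light, overheating coolant loop) = 0.340973 / 0.932081 ≈ 0.366

P(low oil pressure | warning light) ≈ 0.610; P(low oil pressure | warning light, overheating coolant loop) ≈ 0.366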